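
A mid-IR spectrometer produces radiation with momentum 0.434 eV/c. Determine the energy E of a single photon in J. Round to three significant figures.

Take c = 2.99792458e8 m/s, 1 eV = 1.602176634e-19 J.
Convert to SI: p = 0.434 eV/c = 2.3194e-28 kg·m/s.
The photon relation is E = pc, giving E = 6.953e-20 J.
So E ≈ 6.95e-20 J.

6.95e-20 J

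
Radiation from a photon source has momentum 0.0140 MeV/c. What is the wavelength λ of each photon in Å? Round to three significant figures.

First convert: p = 0.0140 MeV/c = 7.4820 × 10^-24 kg·m/s.
Apply λ = h/p: λ = 8.856 × 10^-11 m.
Converting to Å: λ = 0.8856 Å ≈ 0.886 Å.

0.886 Å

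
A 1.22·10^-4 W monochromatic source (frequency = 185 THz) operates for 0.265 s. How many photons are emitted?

Total energy: E_total = P·t = 1.22·10^-4 × 0.265 = 3.233·10^-5 J.
Per-photon energy: E = 1.226·10^-19 J.
N = E_total / E_photon = 2.64·10^14.

2.64·10^14 photons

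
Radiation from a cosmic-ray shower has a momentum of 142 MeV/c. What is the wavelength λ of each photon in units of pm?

8.73 × 10^-3 pm

First convert: p = 142 MeV/c = 7.5889 × 10^-20 kg·m/s.
Apply λ = h/p: λ = 8.731 × 10^-15 m.
Converting to pm: λ = 0.008731 pm ≈ 8.73 × 10^-3 pm.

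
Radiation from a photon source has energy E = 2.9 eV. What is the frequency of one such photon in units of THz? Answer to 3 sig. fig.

701 THz

Take h = 6.62607015·10^-34 J·s, 1 eV = 1.602176634·10^-19 J.
First convert: E = 2.9 eV = 4.6463·10^-19 J.
Since f = E/h for a photon, f = 7.012·10^14 Hz.
Converting to THz: f = 701.2 THz ≈ 701 THz.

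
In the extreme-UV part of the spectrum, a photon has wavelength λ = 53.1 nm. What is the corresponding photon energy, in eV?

23.3 eV

In SI units: λ = 53.1 nm = 5.31e-8 m.
The photon relation is E = hc/λ, giving E = 3.741e-18 J.
Converting to eV: E = 23.35 eV ≈ 23.3 eV.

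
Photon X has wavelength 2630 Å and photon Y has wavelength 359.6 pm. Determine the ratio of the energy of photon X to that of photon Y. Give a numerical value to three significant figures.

1.37e-3

E_X = 7.553e-19 J (from wavelength = 2630 Å, via E = hc/λ).
E_Y = 5.524e-16 J (from wavelength = 359.6 pm, via E = hc/λ).
Ratio = 7.553e-19 / 5.524e-16 = 1.37e-3.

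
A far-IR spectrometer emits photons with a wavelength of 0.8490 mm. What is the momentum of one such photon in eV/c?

First convert: λ = 0.8490 mm = 8.490e-4 m.
Apply p = h/λ: p = 7.805e-31 kg·m/s.
Converting to eV/c: p = 0.001460 eV/c ≈ 1.46e-3 eV/c.

1.46e-3 eV/c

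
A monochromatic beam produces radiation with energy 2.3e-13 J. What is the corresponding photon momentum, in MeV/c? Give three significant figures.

Apply p = E/c: p = 7.672e-22 kg·m/s.
Converting to MeV/c: p = 1.436 MeV/c ≈ 1.44 MeV/c.

1.44 MeV/c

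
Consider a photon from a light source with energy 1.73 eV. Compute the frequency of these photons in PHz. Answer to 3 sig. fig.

0.418 PHz

Take h = 6.62607015 × 10^-34 J·s, 1 eV = 1.602176634 × 10^-19 J.
Convert to SI: E = 1.73 eV = 2.7718 × 10^-19 J.
Since f = E/h for a photon, f = 4.183 × 10^14 Hz.
Converting to PHz: f = 0.4183 PHz ≈ 0.418 PHz.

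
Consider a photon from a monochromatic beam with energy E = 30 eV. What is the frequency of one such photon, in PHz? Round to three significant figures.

Convert to SI: E = 30 eV = 4.8065e-18 J.
For a photon f = E/h, so f = 7.254e15 Hz.
Converting to PHz: f = 7.254 PHz ≈ 7.25 PHz.

7.25 PHz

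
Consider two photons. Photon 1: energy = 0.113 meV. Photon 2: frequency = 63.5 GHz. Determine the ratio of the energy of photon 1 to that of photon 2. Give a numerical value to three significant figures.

0.430

E_1 = 1.810 × 10^-23 J (from energy = 0.113 meV, via E given directly).
E_2 = 4.208 × 10^-23 J (from frequency = 63.5 GHz, via E = hf).
Ratio = 1.810 × 10^-23 / 4.208 × 10^-23 = 0.430.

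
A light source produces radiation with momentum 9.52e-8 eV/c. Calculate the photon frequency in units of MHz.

Take h = 6.62607015e-34 J·s, c = 2.99792458e8 m/s, 1 eV = 1.602176634e-19 J.
In SI units: p = 9.52e-8 eV/c = 5.0878e-35 kg·m/s.
Since f = pc/h for a photon, f = 2.302e7 Hz.
Converting to MHz: f = 23.02 MHz ≈ 23.0 MHz.

23.0 MHz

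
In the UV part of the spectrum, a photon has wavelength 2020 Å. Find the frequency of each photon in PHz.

1.48 PHz

Use c = 2.99792458e8 m/s.
In SI units: λ = 2020 Å = 2.02e-7 m.
Since f = c/λ for a photon, f = 1.484e15 Hz.
Converting to PHz: f = 1.484 PHz ≈ 1.48 PHz.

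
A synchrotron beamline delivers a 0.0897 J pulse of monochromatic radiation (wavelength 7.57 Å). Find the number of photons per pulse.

Per-photon energy: E = 2.624 × 10^-16 J (from wavelength = 7.57 Å).
N = E_total / E_photon = 0.0897 J / 2.624 × 10^-16 J = 3.42 × 10^14.

3.42 × 10^14 photons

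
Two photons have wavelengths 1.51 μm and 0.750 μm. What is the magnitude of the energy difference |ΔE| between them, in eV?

0.832 eV

Using E = hc/λ: E₁ = 1.316·10^-19 J, E₂ = 2.649·10^-19 J.
|ΔE| = |1.316·10^-19 − 2.649·10^-19| = 1.33·10^-19 J = 0.832 eV.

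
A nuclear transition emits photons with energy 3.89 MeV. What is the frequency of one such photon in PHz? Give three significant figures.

Take h = 6.62607015e-34 J·s, 1 eV = 1.602176634e-19 J.
In SI units: E = 3.89 MeV = 6.2325e-13 J.
The photon relation is f = E/h, giving f = 9.406e20 Hz.
Converting to PHz: f = 940600 PHz ≈ 9.41e5 PHz.

9.41e5 PHz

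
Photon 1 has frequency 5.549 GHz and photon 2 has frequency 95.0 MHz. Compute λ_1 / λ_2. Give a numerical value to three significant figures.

0.0171

λ_1 = 0.05403 m (from frequency = 5.549 GHz, via λ = c/f).
λ_2 = 3.156 m (from frequency = 95.0 MHz, via λ = c/f).
Ratio = 0.05403 / 3.156 = 0.0171.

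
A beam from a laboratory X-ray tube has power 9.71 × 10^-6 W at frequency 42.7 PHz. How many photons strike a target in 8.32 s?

2.86 × 10^12 photons

Total energy: E_total = P·t = 9.71 × 10^-6 × 8.32 = 8.079 × 10^-5 J.
Per-photon energy: E = 2.829 × 10^-17 J.
N = E_total / E_photon = 2.86 × 10^12.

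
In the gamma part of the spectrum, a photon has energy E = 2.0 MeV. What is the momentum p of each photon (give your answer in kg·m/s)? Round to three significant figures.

In SI units: E = 2.0 MeV = 3.2044 × 10^-13 J.
Apply p = E/c: p = 1.069 × 10^-21 kg·m/s.
So p ≈ 1.07 × 10^-21 kg·m/s.

1.07 × 10^-21 kg·m/s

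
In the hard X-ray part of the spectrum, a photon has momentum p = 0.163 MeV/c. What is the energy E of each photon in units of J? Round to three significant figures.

2.61·10^-14 J

Convert to SI: p = 0.163 MeV/c = 8.7112·10^-23 kg·m/s.
Apply E = pc: E = 2.612·10^-14 J.
So E ≈ 2.61·10^-14 J.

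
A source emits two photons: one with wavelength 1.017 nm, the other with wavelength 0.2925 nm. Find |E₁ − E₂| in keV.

Using E = hc/λ: E₁ = 1.9532·10^-16 J, E₂ = 6.7913·10^-16 J.
|ΔE| = |1.9532·10^-16 − 6.7913·10^-16| = 4.84·10^-16 J = 3.02 keV.

3.02 keV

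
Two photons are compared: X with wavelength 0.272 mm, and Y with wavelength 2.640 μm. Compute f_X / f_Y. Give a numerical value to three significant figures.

9.71e-3

f_X = 1.102e12 Hz (from wavelength = 0.272 mm, via f = c/λ).
f_Y = 1.136e14 Hz (from wavelength = 2.640 μm, via f = c/λ).
Ratio = 1.102e12 / 1.136e14 = 9.71e-3.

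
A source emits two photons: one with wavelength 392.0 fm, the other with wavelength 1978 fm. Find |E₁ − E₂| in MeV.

2.54 MeV

Using E = hc/λ: E₁ = 5.0675e-13 J, E₂ = 1.0043e-13 J.
|ΔE| = |5.0675e-13 − 1.0043e-13| = 4.06e-13 J = 2.54 MeV.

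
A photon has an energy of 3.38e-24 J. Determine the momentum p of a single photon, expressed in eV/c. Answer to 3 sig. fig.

The photon relation is p = E/c, giving p = 1.127e-32 kg·m/s.
Converting to eV/c: p = 2.110e-5 eV/c ≈ 2.11e-5 eV/c.

2.11e-5 eV/c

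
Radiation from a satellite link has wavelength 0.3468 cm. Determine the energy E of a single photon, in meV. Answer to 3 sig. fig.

0.358 meV

Convert to SI: λ = 0.3468 cm = 0.003468 m.
For a photon E = hc/λ, so E = 5.728 × 10^-23 J.
Converting to meV: E = 0.3575 meV ≈ 0.358 meV.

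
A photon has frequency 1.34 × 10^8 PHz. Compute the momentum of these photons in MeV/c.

Take h = 6.62607015 × 10^-34 J·s, c = 2.99792458 × 10^8 m/s, 1 eV = 1.602176634 × 10^-19 J.
Convert to SI: f = 1.34 × 10^8 PHz = 1.34 × 10^23 Hz.
Since p = hf/c for a photon, p = 2.962 × 10^-19 kg·m/s.
Converting to MeV/c: p = 554.2 MeV/c ≈ 554 MeV/c.

554 MeV/c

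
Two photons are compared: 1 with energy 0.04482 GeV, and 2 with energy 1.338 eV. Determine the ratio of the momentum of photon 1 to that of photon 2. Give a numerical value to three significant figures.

p_1 = 2.395e-20 kg·m/s (from energy = 0.04482 GeV, via p = E/c).
p_2 = 7.151e-28 kg·m/s (from energy = 1.338 eV, via p = E/c).
Ratio = 2.395e-20 / 7.151e-28 = 3.35e7.

3.35e7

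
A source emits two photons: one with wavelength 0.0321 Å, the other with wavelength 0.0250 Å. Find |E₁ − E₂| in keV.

110 keV

Using E = hc/λ: E₁ = 6.188 × 10^-14 J, E₂ = 7.946 × 10^-14 J.
|ΔE| = |6.188 × 10^-14 − 7.946 × 10^-14| = 1.76 × 10^-14 J = 110 keV.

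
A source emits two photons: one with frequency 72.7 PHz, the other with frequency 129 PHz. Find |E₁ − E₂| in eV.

233 eV

Using E = hf: E₁ = 4.817e-17 J, E₂ = 8.548e-17 J.
|ΔE| = |4.817e-17 − 8.548e-17| = 3.73e-17 J = 233 eV.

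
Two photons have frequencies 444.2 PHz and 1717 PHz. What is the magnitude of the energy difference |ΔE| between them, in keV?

5.26 keV

Using E = hf: E₁ = 2.9433e-16 J, E₂ = 1.1377e-15 J.
|ΔE| = |2.9433e-16 − 1.1377e-15| = 8.43e-16 J = 5.26 keV.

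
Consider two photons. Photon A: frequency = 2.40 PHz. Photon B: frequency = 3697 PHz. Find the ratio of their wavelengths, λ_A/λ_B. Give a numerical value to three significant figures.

λ_A = 1.249 × 10^-7 m (from frequency = 2.40 PHz, via λ = c/f).
λ_B = 8.109 × 10^-11 m (from frequency = 3697 PHz, via λ = c/f).
Ratio = 1.249 × 10^-7 / 8.109 × 10^-11 = 1540.

1540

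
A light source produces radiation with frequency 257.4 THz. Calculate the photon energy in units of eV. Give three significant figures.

First convert: f = 257.4 THz = 2.574·10^14 Hz.
Since E = hf for a photon, E = 1.706·10^-19 J.
Converting to eV: E = 1.065 eV ≈ 1.06 eV.

1.06 eV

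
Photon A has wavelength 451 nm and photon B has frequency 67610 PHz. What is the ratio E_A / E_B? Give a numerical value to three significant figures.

9.83e-6

E_A = 4.405e-19 J (from wavelength = 451 nm, via E = hc/λ).
E_B = 4.480e-14 J (from frequency = 67610 PHz, via E = hf).
Ratio = 4.405e-19 / 4.480e-14 = 9.83e-6.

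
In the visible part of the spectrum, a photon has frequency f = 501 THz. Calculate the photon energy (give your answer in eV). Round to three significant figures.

Convert to SI: f = 501 THz = 5.01·10^14 Hz.
Since E = hf for a photon, E = 3.320·10^-19 J.
Converting to eV: E = 2.072 eV ≈ 2.07 eV.

2.07 eV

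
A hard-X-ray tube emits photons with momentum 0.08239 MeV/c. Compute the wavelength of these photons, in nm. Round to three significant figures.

0.0150 nm

(h = 6.62607015 × 10^-34 J·s, c = 2.99792458 × 10^8 m/s, 1 eV = 1.602176634 × 10^-19 J.)
In SI units: p = 0.08239 MeV/c = 4.4032 × 10^-23 kg·m/s.
Since λ = h/p for a photon, λ = 1.505 × 10^-11 m.
Converting to nm: λ = 0.01505 nm ≈ 0.0150 nm.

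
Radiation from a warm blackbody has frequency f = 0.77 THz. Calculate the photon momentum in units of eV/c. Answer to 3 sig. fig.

(h = 6.62607015e-34 J·s, c = 2.99792458e8 m/s, 1 eV = 1.602176634e-19 J.)
First convert: f = 0.77 THz = 7.7e11 Hz.
The photon relation is p = hf/c, giving p = 1.702e-30 kg·m/s.
Converting to eV/c: p = 0.003184 eV/c ≈ 3.18e-3 eV/c.

3.18e-3 eV/c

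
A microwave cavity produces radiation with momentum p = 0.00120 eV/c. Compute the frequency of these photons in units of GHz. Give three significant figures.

First convert: p = 0.00120 eV/c = 6.4131 × 10^-31 kg·m/s.
For a photon f = pc/h, so f = 2.902 × 10^11 Hz.
Converting to GHz: f = 290.2 GHz ≈ 290 GHz.

290 GHz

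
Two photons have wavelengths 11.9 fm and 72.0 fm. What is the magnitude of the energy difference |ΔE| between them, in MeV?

Using E = hc/λ: E₁ = 1.669 × 10^-11 J, E₂ = 2.759 × 10^-12 J.
|ΔE| = |1.669 × 10^-11 − 2.759 × 10^-12| = 1.39 × 10^-11 J = 87.0 MeV.

87.0 MeV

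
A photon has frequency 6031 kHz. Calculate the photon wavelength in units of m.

49.7 m

Use c = 2.99792458e8 m/s.
In SI units: f = 6031 kHz = 6.031e6 Hz.
Apply λ = c/f: λ = 49.71 m.
So λ ≈ 49.7 m.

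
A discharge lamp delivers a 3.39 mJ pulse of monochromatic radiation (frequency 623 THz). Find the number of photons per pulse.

8.21e15 photons

Per-photon energy: E = 4.128e-19 J (from frequency = 623 THz).
N = E_total / E_photon = 0.00339 J / 4.128e-19 J = 8.21e15.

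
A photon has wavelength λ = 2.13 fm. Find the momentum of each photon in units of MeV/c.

Use h = 6.62607015·10^-34 J·s, c = 2.99792458·10^8 m/s, 1 eV = 1.602176634·10^-19 J.
Convert to SI: λ = 2.13 fm = 2.13·10^-15 m.
For a photon p = h/λ, so p = 3.111·10^-19 kg·m/s.
Converting to MeV/c: p = 582.1 MeV/c ≈ 582 MeV/c.

582 MeV/c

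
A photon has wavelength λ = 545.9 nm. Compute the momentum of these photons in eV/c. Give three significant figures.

Convert to SI: λ = 545.9 nm = 5.459 × 10^-7 m.
The photon relation is p = h/λ, giving p = 1.214 × 10^-27 kg·m/s.
Converting to eV/c: p = 2.271 eV/c ≈ 2.27 eV/c.

2.27 eV/c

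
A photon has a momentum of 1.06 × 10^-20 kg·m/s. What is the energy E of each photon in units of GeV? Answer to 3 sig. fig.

0.0198 GeV

(c = 2.99792458 × 10^8 m/s, 1 eV = 1.602176634 × 10^-19 J.)
For a photon E = pc, so E = 3.178 × 10^-12 J.
Converting to GeV: E = 0.01983 GeV ≈ 0.0198 GeV.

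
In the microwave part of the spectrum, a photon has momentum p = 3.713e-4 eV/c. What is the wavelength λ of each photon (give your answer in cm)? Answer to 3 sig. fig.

(h = 6.62607015e-34 J·s, c = 2.99792458e8 m/s, 1 eV = 1.602176634e-19 J.)
First convert: p = 3.713e-4 eV/c = 1.9843e-31 kg·m/s.
For a photon λ = h/p, so λ = 0.003339 m.
Converting to cm: λ = 0.3339 cm ≈ 0.334 cm.

0.334 cm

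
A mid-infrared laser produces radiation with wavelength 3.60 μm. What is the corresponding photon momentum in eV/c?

In SI units: λ = 3.60 μm = 3.60 × 10^-6 m.
For a photon p = h/λ, so p = 1.841 × 10^-28 kg·m/s.
Converting to eV/c: p = 0.3444 eV/c ≈ 0.344 eV/c.

0.344 eV/c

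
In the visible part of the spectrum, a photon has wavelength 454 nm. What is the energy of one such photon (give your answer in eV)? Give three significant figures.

2.73 eV

Use h = 6.62607015·10^-34 J·s, c = 2.99792458·10^8 m/s, 1 eV = 1.602176634·10^-19 J.
In SI units: λ = 454 nm = 4.54·10^-7 m.
The photon relation is E = hc/λ, giving E = 4.375·10^-19 J.
Converting to eV: E = 2.731 eV ≈ 2.73 eV.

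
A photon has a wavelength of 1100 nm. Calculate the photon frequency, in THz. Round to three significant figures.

First convert: λ = 1100 nm = 1.10 × 10^-6 m.
The photon relation is f = c/λ, giving f = 2.725 × 10^14 Hz.
Converting to THz: f = 272.5 THz ≈ 273 THz.

273 THz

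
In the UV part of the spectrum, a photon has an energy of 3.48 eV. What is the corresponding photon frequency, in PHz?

0.841 PHz

First convert: E = 3.48 eV = 5.5756·10^-19 J.
Since f = E/h for a photon, f = 8.415·10^14 Hz.
Converting to PHz: f = 0.8415 PHz ≈ 0.841 PHz.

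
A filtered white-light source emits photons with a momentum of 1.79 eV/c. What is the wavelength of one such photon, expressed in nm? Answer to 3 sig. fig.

693 nm

Convert to SI: p = 1.79 eV/c = 9.5663e-28 kg·m/s.
Apply λ = h/p: λ = 6.926e-7 m.
Converting to nm: λ = 692.6 nm ≈ 693 nm.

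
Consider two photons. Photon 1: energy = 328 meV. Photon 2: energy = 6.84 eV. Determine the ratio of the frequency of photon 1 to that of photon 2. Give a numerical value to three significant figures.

f_1 = 7.931 × 10^13 Hz (from energy = 328 meV, via f = E/h).
f_2 = 1.654 × 10^15 Hz (from energy = 6.84 eV, via f = E/h).
Ratio = 7.931 × 10^13 / 1.654 × 10^15 = 0.0480.

0.0480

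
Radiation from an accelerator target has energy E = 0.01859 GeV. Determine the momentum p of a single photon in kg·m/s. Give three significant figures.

9.94 × 10^-21 kg·m/s

Take c = 2.99792458 × 10^8 m/s, 1 eV = 1.602176634 × 10^-19 J.
Convert to SI: E = 0.01859 GeV = 2.9784 × 10^-12 J.
For a photon p = E/c, so p = 9.935 × 10^-21 kg·m/s.
So p ≈ 9.94 × 10^-21 kg·m/s.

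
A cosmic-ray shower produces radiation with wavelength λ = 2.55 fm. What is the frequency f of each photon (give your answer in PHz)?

(c = 2.99792458·10^8 m/s.)
Convert to SI: λ = 2.55 fm = 2.55·10^-15 m.
Since f = c/λ for a photon, f = 1.176·10^23 Hz.
Converting to PHz: f = 1.176·10^8 PHz ≈ 1.18·10^8 PHz.

1.18·10^8 PHz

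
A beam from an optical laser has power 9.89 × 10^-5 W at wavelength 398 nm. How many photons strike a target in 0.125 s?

Total energy: E_total = P·t = 9.89 × 10^-5 × 0.125 = 1.236 × 10^-5 J.
Per-photon energy: E = 4.991 × 10^-19 J.
N = E_total / E_photon = 2.48 × 10^13.

2.48 × 10^13 photons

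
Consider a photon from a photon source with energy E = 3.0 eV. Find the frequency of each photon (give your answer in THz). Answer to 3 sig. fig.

First convert: E = 3.0 eV = 4.8065 × 10^-19 J.
For a photon f = E/h, so f = 7.254 × 10^14 Hz.
Converting to THz: f = 725.4 THz ≈ 725 THz.

725 THz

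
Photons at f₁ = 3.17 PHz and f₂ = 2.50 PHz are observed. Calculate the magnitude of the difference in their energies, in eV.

2.77 eV

Using E = hf: E₁ = 2.100e-18 J, E₂ = 1.657e-18 J.
|ΔE| = |2.100e-18 − 1.657e-18| = 4.44e-19 J = 2.77 eV.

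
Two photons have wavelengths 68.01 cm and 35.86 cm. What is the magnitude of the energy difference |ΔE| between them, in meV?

1.63 × 10^-3 meV

Using E = hc/λ: E₁ = 2.9208 × 10^-25 J, E₂ = 5.5394 × 10^-25 J.
|ΔE| = |2.9208 × 10^-25 − 5.5394 × 10^-25| = 2.62 × 10^-25 J = 1.63 × 10^-3 meV.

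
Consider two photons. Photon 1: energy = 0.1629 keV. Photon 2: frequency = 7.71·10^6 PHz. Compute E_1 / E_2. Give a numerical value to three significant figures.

E_1 = 2.610·10^-17 J (from energy = 0.1629 keV, via E given directly).
E_2 = 5.109·10^-12 J (from frequency = 7.71·10^6 PHz, via E = hf).
Ratio = 2.610·10^-17 / 5.109·10^-12 = 5.11·10^-6.

5.11·10^-6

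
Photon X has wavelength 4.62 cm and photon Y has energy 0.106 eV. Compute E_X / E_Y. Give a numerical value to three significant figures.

2.53e-4

E_X = 4.300e-24 J (from wavelength = 4.62 cm, via E = hc/λ).
E_Y = 1.698e-20 J (from energy = 0.106 eV, via E given directly).
Ratio = 4.300e-24 / 1.698e-20 = 2.53e-4.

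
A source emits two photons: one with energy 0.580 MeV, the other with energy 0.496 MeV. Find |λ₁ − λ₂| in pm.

0.362 pm

Using λ = hc/E: λ₁ = 2.138e-12 m, λ₂ = 2.500e-12 m.
|Δλ| = |2.138e-12 − 2.500e-12| = 3.62e-13 m = 0.362 pm.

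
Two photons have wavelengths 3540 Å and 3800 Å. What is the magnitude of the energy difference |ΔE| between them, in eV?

0.240 eV

Using E = hc/λ: E₁ = 5.611 × 10^-19 J, E₂ = 5.227 × 10^-19 J.
|ΔE| = |5.611 × 10^-19 − 5.227 × 10^-19| = 3.84 × 10^-20 J = 0.240 eV.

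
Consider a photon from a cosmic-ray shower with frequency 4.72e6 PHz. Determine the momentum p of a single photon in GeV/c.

0.0195 GeV/c

First convert: f = 4.72e6 PHz = 4.72e21 Hz.
For a photon p = hf/c, so p = 1.043e-20 kg·m/s.
Converting to GeV/c: p = 0.01952 GeV/c ≈ 0.0195 GeV/c.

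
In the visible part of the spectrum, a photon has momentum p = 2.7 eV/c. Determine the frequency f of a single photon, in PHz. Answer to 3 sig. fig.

Use h = 6.62607015e-34 J·s, c = 2.99792458e8 m/s, 1 eV = 1.602176634e-19 J.
In SI units: p = 2.7 eV/c = 1.4430e-27 kg·m/s.
Apply f = pc/h: f = 6.529e14 Hz.
Converting to PHz: f = 0.6529 PHz ≈ 0.653 PHz.

0.653 PHz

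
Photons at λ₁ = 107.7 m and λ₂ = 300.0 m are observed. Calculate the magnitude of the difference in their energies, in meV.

7.38e-6 meV

Using E = hc/λ: E₁ = 1.8444e-27 J, E₂ = 6.6215e-28 J.
|ΔE| = |1.8444e-27 − 6.6215e-28| = 1.18e-27 J = 7.38e-6 meV.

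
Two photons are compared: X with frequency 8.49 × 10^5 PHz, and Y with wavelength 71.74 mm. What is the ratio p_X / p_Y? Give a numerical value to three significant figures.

p_X = 1.876 × 10^-21 kg·m/s (from frequency = 8.49 × 10^5 PHz, via p = hf/c).
p_Y = 9.236 × 10^-33 kg·m/s (from wavelength = 71.74 mm, via p = h/λ).
Ratio = 1.876 × 10^-21 / 9.236 × 10^-33 = 2.03 × 10^11.

2.03 × 10^11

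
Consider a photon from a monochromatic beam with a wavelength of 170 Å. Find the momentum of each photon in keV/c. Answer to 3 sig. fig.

0.0729 keV/c

In SI units: λ = 170 Å = 1.7 × 10^-8 m.
Since p = h/λ for a photon, p = 3.898 × 10^-26 kg·m/s.
Converting to keV/c: p = 0.07293 keV/c ≈ 0.0729 keV/c.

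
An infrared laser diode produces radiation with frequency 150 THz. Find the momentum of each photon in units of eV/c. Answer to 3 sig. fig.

Take h = 6.62607015 × 10^-34 J·s, c = 2.99792458 × 10^8 m/s, 1 eV = 1.602176634 × 10^-19 J.
Convert to SI: f = 150 THz = 1.50 × 10^14 Hz.
Apply p = hf/c: p = 3.315 × 10^-28 kg·m/s.
Converting to eV/c: p = 0.6204 eV/c ≈ 0.620 eV/c.

0.620 eV/c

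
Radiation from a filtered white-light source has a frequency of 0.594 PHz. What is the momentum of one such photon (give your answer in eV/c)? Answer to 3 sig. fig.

First convert: f = 0.594 PHz = 5.94 × 10^14 Hz.
Since p = hf/c for a photon, p = 1.313 × 10^-27 kg·m/s.
Converting to eV/c: p = 2.457 eV/c ≈ 2.46 eV/c.

2.46 eV/c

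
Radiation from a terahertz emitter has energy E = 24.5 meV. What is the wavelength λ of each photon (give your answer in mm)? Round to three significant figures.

0.0506 mm

Use h = 6.62607015e-34 J·s, c = 2.99792458e8 m/s, 1 eV = 1.602176634e-19 J.
In SI units: E = 24.5 meV = 3.9253e-21 J.
The photon relation is λ = hc/E, giving λ = 5.061e-5 m.
Converting to mm: λ = 0.05061 mm ≈ 0.0506 mm.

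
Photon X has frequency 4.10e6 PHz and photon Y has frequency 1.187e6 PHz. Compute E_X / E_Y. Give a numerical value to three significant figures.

3.45

E_X = 2.717e-12 J (from frequency = 4.10e6 PHz, via E = hf).
E_Y = 7.865e-13 J (from frequency = 1.187e6 PHz, via E = hf).
Ratio = 2.717e-12 / 7.865e-13 = 3.45.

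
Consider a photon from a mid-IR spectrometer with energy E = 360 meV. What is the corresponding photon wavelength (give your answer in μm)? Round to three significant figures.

Take h = 6.62607015 × 10^-34 J·s, c = 2.99792458 × 10^8 m/s, 1 eV = 1.602176634 × 10^-19 J.
Convert to SI: E = 360 meV = 5.7678 × 10^-20 J.
Since λ = hc/E for a photon, λ = 3.444 × 10^-6 m.
Converting to μm: λ = 3.444 μm ≈ 3.44 μm.

3.44 μm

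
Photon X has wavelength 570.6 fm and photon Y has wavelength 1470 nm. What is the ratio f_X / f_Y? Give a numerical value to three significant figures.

2.58e6

f_X = 5.254e20 Hz (from wavelength = 570.6 fm, via f = c/λ).
f_Y = 2.039e14 Hz (from wavelength = 1470 nm, via f = c/λ).
Ratio = 5.254e20 / 2.039e14 = 2.58e6.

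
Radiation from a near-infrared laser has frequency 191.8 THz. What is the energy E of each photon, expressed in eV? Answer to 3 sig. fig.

0.793 eV

Convert to SI: f = 191.8 THz = 1.918 × 10^14 Hz.
The photon relation is E = hf, giving E = 1.271 × 10^-19 J.
Converting to eV: E = 0.7932 eV ≈ 0.793 eV.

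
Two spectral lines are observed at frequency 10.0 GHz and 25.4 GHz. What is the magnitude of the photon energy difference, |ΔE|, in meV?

Using E = hf: E₁ = 6.626·10^-24 J, E₂ = 1.683·10^-23 J.
|ΔE| = |6.626·10^-24 − 1.683·10^-23| = 1.02·10^-23 J = 0.0637 meV.

0.0637 meV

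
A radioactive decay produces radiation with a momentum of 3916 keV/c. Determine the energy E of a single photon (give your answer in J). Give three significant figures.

Use c = 2.99792458e8 m/s, 1 eV = 1.602176634e-19 J.
Convert to SI: p = 3916 keV/c = 2.0928e-21 kg·m/s.
The photon relation is E = pc, giving E = 6.274e-13 J.
So E ≈ 6.27e-13 J.

6.27e-13 J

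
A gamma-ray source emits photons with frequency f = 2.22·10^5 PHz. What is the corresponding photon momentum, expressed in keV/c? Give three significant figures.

Use h = 6.62607015·10^-34 J·s, c = 2.99792458·10^8 m/s, 1 eV = 1.602176634·10^-19 J.
In SI units: f = 2.22·10^5 PHz = 2.22·10^20 Hz.
The photon relation is p = hf/c, giving p = 4.907·10^-22 kg·m/s.
Converting to keV/c: p = 918.1 keV/c ≈ 918 keV/c.

918 keV/c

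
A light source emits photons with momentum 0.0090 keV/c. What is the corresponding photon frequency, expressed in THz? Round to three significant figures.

2180 THz

Take h = 6.62607015 × 10^-34 J·s, c = 2.99792458 × 10^8 m/s, 1 eV = 1.602176634 × 10^-19 J.
In SI units: p = 0.0090 keV/c = 4.8099 × 10^-27 kg·m/s.
Since f = pc/h for a photon, f = 2.176 × 10^15 Hz.
Converting to THz: f = 2176 THz ≈ 2180 THz.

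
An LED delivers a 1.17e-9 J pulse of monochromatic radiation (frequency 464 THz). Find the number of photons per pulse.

3.81e9 photons

Per-photon energy: E = 3.074e-19 J (from frequency = 464 THz).
N = E_total / E_photon = 1.17e-9 J / 3.074e-19 J = 3.81e9.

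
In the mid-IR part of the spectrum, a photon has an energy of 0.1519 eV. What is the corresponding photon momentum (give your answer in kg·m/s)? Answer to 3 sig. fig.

(c = 2.99792458 × 10^8 m/s, 1 eV = 1.602176634 × 10^-19 J.)
Convert to SI: E = 0.1519 eV = 2.4337 × 10^-20 J.
Apply p = E/c: p = 8.118 × 10^-29 kg·m/s.
So p ≈ 8.12 × 10^-29 kg·m/s.

8.12 × 10^-29 kg·m/s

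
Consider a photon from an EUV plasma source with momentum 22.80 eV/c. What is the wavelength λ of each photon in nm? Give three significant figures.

In SI units: p = 22.80 eV/c = 1.2185 × 10^-26 kg·m/s.
Since λ = h/p for a photon, λ = 5.438 × 10^-8 m.
Converting to nm: λ = 54.38 nm ≈ 54.4 nm.

54.4 nm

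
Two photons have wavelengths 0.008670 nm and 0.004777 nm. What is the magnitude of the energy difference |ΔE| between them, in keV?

Using E = hc/λ: E₁ = 2.2912 × 10^-14 J, E₂ = 4.1584 × 10^-14 J.
|ΔE| = |2.2912 × 10^-14 − 4.1584 × 10^-14| = 1.87 × 10^-14 J = 117 keV.

117 keV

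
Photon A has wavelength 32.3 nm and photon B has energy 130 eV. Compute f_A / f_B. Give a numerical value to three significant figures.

f_A = 9.282e15 Hz (from wavelength = 32.3 nm, via f = c/λ).
f_B = 3.143e16 Hz (from energy = 130 eV, via f = E/h).
Ratio = 9.282e15 / 3.143e16 = 0.295.

0.295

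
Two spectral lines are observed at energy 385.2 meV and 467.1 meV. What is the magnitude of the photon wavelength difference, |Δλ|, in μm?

0.564 μm

Using λ = hc/E: λ₁ = 3.2187e-6 m, λ₂ = 2.6543e-6 m.
|Δλ| = |3.2187e-6 − 2.6543e-6| = 5.64e-7 m = 0.564 μm.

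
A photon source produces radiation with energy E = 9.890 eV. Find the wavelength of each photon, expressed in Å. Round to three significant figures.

1250 Å

(h = 6.62607015 × 10^-34 J·s, c = 2.99792458 × 10^8 m/s, 1 eV = 1.602176634 × 10^-19 J.)
Convert to SI: E = 9.890 eV = 1.5846 × 10^-18 J.
For a photon λ = hc/E, so λ = 1.254 × 10^-7 m.
Converting to Å: λ = 1254 Å ≈ 1250 Å.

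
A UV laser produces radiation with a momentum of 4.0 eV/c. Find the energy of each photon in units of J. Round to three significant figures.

Use c = 2.99792458·10^8 m/s, 1 eV = 1.602176634·10^-19 J.
Convert to SI: p = 4.0 eV/c = 2.1377·10^-27 kg·m/s.
The photon relation is E = pc, giving E = 6.409·10^-19 J.
So E ≈ 6.41·10^-19 J.

6.41·10^-19 J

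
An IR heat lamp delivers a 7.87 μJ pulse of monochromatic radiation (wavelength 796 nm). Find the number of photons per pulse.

Per-photon energy: E = 2.496e-19 J (from wavelength = 796 nm).
N = E_total / E_photon = 7.87e-6 J / 2.496e-19 J = 3.15e13.

3.15e13 photons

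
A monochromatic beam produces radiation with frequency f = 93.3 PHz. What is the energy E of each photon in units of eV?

Use h = 6.62607015 × 10^-34 J·s, 1 eV = 1.602176634 × 10^-19 J.
First convert: f = 93.3 PHz = 9.33 × 10^16 Hz.
For a photon E = hf, so E = 6.182 × 10^-17 J.
Converting to eV: E = 385.9 eV ≈ 386 eV.

386 eV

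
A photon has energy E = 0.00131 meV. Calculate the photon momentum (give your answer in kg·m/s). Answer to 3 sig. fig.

7.00e-34 kg·m/s

Take c = 2.99792458e8 m/s, 1 eV = 1.602176634e-19 J.
First convert: E = 0.00131 meV = 2.0989e-25 J.
For a photon p = E/c, so p = 7.001e-34 kg·m/s.
So p ≈ 7.00e-34 kg·m/s.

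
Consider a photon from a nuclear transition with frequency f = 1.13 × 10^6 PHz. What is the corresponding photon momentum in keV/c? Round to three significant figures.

4670 keV/c

In SI units: f = 1.13 × 10^6 PHz = 1.13 × 10^21 Hz.
Apply p = hf/c: p = 2.498 × 10^-21 kg·m/s.
Converting to keV/c: p = 4673 keV/c ≈ 4670 keV/c.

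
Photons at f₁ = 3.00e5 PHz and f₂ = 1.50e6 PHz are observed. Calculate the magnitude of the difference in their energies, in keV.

Using E = hf: E₁ = 1.988e-13 J, E₂ = 9.939e-13 J.
|ΔE| = |1.988e-13 − 9.939e-13| = 7.95e-13 J = 4960 keV.

4960 keV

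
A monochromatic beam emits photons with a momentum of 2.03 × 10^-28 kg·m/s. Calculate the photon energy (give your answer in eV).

0.380 eV

The photon relation is E = pc, giving E = 6.086 × 10^-20 J.
Converting to eV: E = 0.3798 eV ≈ 0.380 eV.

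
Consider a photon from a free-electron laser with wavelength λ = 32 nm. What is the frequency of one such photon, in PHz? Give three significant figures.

9.37 PHz

Convert to SI: λ = 32 nm = 3.2e-8 m.
The photon relation is f = c/λ, giving f = 9.369e15 Hz.
Converting to PHz: f = 9.369 PHz ≈ 9.37 PHz.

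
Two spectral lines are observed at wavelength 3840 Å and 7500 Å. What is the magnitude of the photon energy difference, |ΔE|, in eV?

1.58 eV

Using E = hc/λ: E₁ = 5.173 × 10^-19 J, E₂ = 2.649 × 10^-19 J.
|ΔE| = |5.173 × 10^-19 − 2.649 × 10^-19| = 2.52 × 10^-19 J = 1.58 eV.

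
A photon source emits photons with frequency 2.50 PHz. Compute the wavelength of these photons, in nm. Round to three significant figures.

In SI units: f = 2.50 PHz = 2.50e15 Hz.
The photon relation is λ = c/f, giving λ = 1.199e-7 m.
Converting to nm: λ = 119.9 nm ≈ 120 nm.

120 nm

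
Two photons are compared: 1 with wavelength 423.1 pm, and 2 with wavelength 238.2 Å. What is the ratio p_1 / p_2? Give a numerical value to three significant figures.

p_1 = 1.566·10^-24 kg·m/s (from wavelength = 423.1 pm, via p = h/λ).
p_2 = 2.782·10^-26 kg·m/s (from wavelength = 238.2 Å, via p = h/λ).
Ratio = 1.566·10^-24 / 2.782·10^-26 = 56.3.

56.3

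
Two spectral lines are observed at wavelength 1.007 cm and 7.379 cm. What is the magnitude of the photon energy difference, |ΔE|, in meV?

Using E = hc/λ: E₁ = 1.9726e-23 J, E₂ = 2.6920e-24 J.
|ΔE| = |1.9726e-23 − 2.6920e-24| = 1.70e-23 J = 0.106 meV.

0.106 meV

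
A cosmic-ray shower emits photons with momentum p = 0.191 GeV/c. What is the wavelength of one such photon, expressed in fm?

(h = 6.62607015 × 10^-34 J·s, c = 2.99792458 × 10^8 m/s, 1 eV = 1.602176634 × 10^-19 J.)
Convert to SI: p = 0.191 GeV/c = 1.0208 × 10^-19 kg·m/s.
Since λ = h/p for a photon, λ = 6.491 × 10^-15 m.
Converting to fm: λ = 6.491 fm ≈ 6.49 fm.

6.49 fm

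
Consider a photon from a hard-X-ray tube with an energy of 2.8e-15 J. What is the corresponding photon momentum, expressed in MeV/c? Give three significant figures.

0.0175 MeV/c

The photon relation is p = E/c, giving p = 9.340e-24 kg·m/s.
Converting to MeV/c: p = 0.01748 MeV/c ≈ 0.0175 MeV/c.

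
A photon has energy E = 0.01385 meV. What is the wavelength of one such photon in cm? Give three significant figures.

8.95 cm

Use h = 6.62607015e-34 J·s, c = 2.99792458e8 m/s, 1 eV = 1.602176634e-19 J.
Convert to SI: E = 0.01385 meV = 2.2190e-24 J.
Apply λ = hc/E: λ = 0.08952 m.
Converting to cm: λ = 8.952 cm ≈ 8.95 cm.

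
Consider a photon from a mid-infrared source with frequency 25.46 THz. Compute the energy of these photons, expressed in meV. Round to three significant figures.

105 meV

(h = 6.62607015 × 10^-34 J·s, 1 eV = 1.602176634 × 10^-19 J.)
First convert: f = 25.46 THz = 2.546 × 10^13 Hz.
For a photon E = hf, so E = 1.687 × 10^-20 J.
Converting to meV: E = 105.3 meV ≈ 105 meV.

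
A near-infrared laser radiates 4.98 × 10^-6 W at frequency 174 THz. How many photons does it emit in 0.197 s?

Total energy: E_total = P·t = 4.98 × 10^-6 × 0.197 = 9.811 × 10^-7 J.
Per-photon energy: E = 1.153 × 10^-19 J.
N = E_total / E_photon = 8.51 × 10^12.

8.51 × 10^12 photons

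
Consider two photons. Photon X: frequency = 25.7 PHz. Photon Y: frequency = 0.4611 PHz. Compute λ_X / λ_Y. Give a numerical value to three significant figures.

λ_X = 1.167 × 10^-8 m (from frequency = 25.7 PHz, via λ = c/f).
λ_Y = 6.502 × 10^-7 m (from frequency = 0.4611 PHz, via λ = c/f).
Ratio = 1.167 × 10^-8 / 6.502 × 10^-7 = 0.0179.

0.0179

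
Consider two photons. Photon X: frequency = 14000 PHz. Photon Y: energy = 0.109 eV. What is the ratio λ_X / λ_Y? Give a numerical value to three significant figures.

λ_X = 2.141e-11 m (from frequency = 14000 PHz, via λ = c/f).
λ_Y = 1.137e-5 m (from energy = 0.109 eV, via λ = hc/E).
Ratio = 2.141e-11 / 1.137e-5 = 1.88e-6.

1.88e-6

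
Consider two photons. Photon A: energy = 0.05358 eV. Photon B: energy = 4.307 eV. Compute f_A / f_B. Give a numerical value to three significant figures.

0.0124

f_A = 1.296·10^13 Hz (from energy = 0.05358 eV, via f = E/h).
f_B = 1.041·10^15 Hz (from energy = 4.307 eV, via f = E/h).
Ratio = 1.296·10^13 / 1.041·10^15 = 0.0124.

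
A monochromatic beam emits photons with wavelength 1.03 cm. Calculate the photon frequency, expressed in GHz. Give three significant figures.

Use c = 2.99792458e8 m/s.
First convert: λ = 1.03 cm = 0.0103 m.
The photon relation is f = c/λ, giving f = 2.911e10 Hz.
Converting to GHz: f = 29.11 GHz ≈ 29.1 GHz.

29.1 GHz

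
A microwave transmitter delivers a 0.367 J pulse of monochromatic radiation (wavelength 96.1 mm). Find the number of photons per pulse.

1.78 × 10^23 photons

Per-photon energy: E = 2.067 × 10^-24 J (from wavelength = 96.1 mm).
N = E_total / E_photon = 0.367 J / 2.067 × 10^-24 J = 1.78 × 10^23.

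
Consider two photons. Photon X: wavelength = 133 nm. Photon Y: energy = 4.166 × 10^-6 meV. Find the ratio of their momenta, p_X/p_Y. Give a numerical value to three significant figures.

2.24 × 10^9

p_X = 4.982 × 10^-27 kg·m/s (from wavelength = 133 nm, via p = h/λ).
p_Y = 2.226 × 10^-36 kg·m/s (from energy = 4.166 × 10^-6 meV, via p = E/c).
Ratio = 4.982 × 10^-27 / 2.226 × 10^-36 = 2.24 × 10^9.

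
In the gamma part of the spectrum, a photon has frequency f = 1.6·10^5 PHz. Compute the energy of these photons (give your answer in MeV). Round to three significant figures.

(h = 6.62607015·10^-34 J·s, 1 eV = 1.602176634·10^-19 J.)
Convert to SI: f = 1.6·10^5 PHz = 1.6·10^20 Hz.
For a photon E = hf, so E = 1.060·10^-13 J.
Converting to MeV: E = 0.6617 MeV ≈ 0.662 MeV.

0.662 MeV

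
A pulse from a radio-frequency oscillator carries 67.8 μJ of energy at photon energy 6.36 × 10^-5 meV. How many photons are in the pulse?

Per-photon energy: E = 1.019 × 10^-26 J (from energy = 6.36 × 10^-5 meV).
N = E_total / E_photon = 6.78 × 10^-5 J / 1.019 × 10^-26 J = 6.65 × 10^21.

6.65 × 10^21 photons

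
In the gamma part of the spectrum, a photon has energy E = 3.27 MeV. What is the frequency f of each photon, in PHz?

7.91 × 10^5 PHz

First convert: E = 3.27 MeV = 5.2391 × 10^-13 J.
The photon relation is f = E/h, giving f = 7.907 × 10^20 Hz.
Converting to PHz: f = 790700 PHz ≈ 7.91 × 10^5 PHz.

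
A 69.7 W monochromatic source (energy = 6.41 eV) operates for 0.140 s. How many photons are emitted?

9.50e18 photons

Total energy: E_total = P·t = 69.7 × 0.140 = 9.758 J.
Per-photon energy: E = 1.027e-18 J.
N = E_total / E_photon = 9.50e18.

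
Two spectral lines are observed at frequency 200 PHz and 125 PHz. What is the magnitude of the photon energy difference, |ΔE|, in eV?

310 eV

Using E = hf: E₁ = 1.325 × 10^-16 J, E₂ = 8.283 × 10^-17 J.
|ΔE| = |1.325 × 10^-16 − 8.283 × 10^-17| = 4.97 × 10^-17 J = 310 eV.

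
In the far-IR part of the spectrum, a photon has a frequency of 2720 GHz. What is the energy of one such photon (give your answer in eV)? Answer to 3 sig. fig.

0.0112 eV

(h = 6.62607015e-34 J·s, 1 eV = 1.602176634e-19 J.)
In SI units: f = 2720 GHz = 2.72e12 Hz.
For a photon E = hf, so E = 1.802e-21 J.
Converting to eV: E = 0.01125 eV ≈ 0.0112 eV.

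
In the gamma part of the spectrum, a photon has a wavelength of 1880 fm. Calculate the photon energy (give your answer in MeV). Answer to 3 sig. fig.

0.659 MeV

Use h = 6.62607015 × 10^-34 J·s, c = 2.99792458 × 10^8 m/s, 1 eV = 1.602176634 × 10^-19 J.
Convert to SI: λ = 1880 fm = 1.88 × 10^-12 m.
Apply E = hc/λ: E = 1.057 × 10^-13 J.
Converting to MeV: E = 0.6595 MeV ≈ 0.659 MeV.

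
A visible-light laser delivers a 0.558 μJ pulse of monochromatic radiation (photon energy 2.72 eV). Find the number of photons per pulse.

Per-photon energy: E = 4.358 × 10^-19 J (from energy = 2.72 eV).
N = E_total / E_photon = 5.58 × 10^-7 J / 4.358 × 10^-19 J = 1.28 × 10^12.

1.28 × 10^12 photons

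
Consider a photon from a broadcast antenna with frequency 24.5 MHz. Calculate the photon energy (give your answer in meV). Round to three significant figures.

First convert: f = 24.5 MHz = 2.45 × 10^7 Hz.
The photon relation is E = hf, giving E = 1.623 × 10^-26 J.
Converting to meV: E = 1.013 × 10^-4 meV ≈ 1.01 × 10^-4 meV.

1.01 × 10^-4 meV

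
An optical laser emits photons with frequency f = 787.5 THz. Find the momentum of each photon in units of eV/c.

Convert to SI: f = 787.5 THz = 7.875 × 10^14 Hz.
The photon relation is p = hf/c, giving p = 1.741 × 10^-27 kg·m/s.
Converting to eV/c: p = 3.257 eV/c ≈ 3.26 eV/c.

3.26 eV/c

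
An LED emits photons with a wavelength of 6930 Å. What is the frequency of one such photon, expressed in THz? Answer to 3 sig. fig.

433 THz

Convert to SI: λ = 6930 Å = 6.93e-7 m.
Apply f = c/λ: f = 4.326e14 Hz.
Converting to THz: f = 432.6 THz ≈ 433 THz.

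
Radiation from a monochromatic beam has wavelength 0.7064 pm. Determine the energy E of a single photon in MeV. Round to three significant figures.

Take h = 6.62607015e-34 J·s, c = 2.99792458e8 m/s, 1 eV = 1.602176634e-19 J.
In SI units: λ = 0.7064 pm = 7.064e-13 m.
Since E = hc/λ for a photon, E = 2.812e-13 J.
Converting to MeV: E = 1.755 MeV ≈ 1.76 MeV.

1.76 MeV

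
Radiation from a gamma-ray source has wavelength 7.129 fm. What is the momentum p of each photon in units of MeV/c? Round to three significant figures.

In SI units: λ = 7.129 fm = 7.129 × 10^-15 m.
Apply p = h/λ: p = 9.295 × 10^-20 kg·m/s.
Converting to MeV/c: p = 173.9 MeV/c ≈ 174 MeV/c.

174 MeV/c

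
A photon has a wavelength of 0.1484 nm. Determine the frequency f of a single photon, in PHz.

2020 PHz

First convert: λ = 0.1484 nm = 1.484 × 10^-10 m.
Since f = c/λ for a photon, f = 2.020 × 10^18 Hz.
Converting to PHz: f = 2020 PHz ≈ 2020 PHz.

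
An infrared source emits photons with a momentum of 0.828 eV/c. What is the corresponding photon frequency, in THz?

Use h = 6.62607015 × 10^-34 J·s, c = 2.99792458 × 10^8 m/s, 1 eV = 1.602176634 × 10^-19 J.
In SI units: p = 0.828 eV/c = 4.4251 × 10^-28 kg·m/s.
The photon relation is f = pc/h, giving f = 2.002 × 10^14 Hz.
Converting to THz: f = 200.2 THz ≈ 200 THz.

200 THz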